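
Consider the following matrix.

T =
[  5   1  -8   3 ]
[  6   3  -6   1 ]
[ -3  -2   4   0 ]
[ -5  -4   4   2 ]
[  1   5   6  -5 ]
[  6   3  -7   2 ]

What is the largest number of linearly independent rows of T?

Row reduce to echelon form.
R2 ← R2 − (6/5)·R1: [0, 9/5, 18/5, -13/5]
R3 ← R3 + (3/5)·R1: [0, -7/5, -4/5, 9/5]
R4 ← R4 + R1: [0, -3, -4, 5]
R5 ← R5 − (1/5)·R1: [0, 24/5, 38/5, -28/5]
R6 ← R6 − (6/5)·R1: [0, 9/5, 13/5, -8/5]
R3 ← R3 + (7/9)·R2: [0, 0, 2, -2/9]
R4 ← R4 + (5/3)·R2: [0, 0, 2, 2/3]
R5 ← R5 − (8/3)·R2: [0, 0, -2, 4/3]
R6 ← R6 − R2: [0, 0, -1, 1]
R4 ← R4 − R3: [0, 0, 0, 8/9]
R5 ← R5 + R3: [0, 0, 0, 10/9]
R6 ← R6 + (1/2)·R3: [0, 0, 0, 8/9]
R5 ← R5 − (5/4)·R4: [0, 0, 0, 0]
R6 ← R6 − R4: [0, 0, 0, 0]
Echelon form has 4 nonzero rows, so rank(T) = 4.
The rank gives the maximum number of linearly independent rows: 4.

4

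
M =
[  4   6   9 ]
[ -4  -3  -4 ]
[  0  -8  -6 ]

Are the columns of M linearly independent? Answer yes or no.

Row reduce M to echelon form.
R2 ← R2 + R1: [0, 3, 5]
R3 ← R3 + (8/3)·R2: [0, 0, 22/3]
3 pivots among 3 columns.
Every column is a pivot column, so the columns are linearly independent.

yes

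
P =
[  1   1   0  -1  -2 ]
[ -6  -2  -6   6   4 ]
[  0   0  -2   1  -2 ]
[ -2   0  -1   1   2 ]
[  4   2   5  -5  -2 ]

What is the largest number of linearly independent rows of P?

Row reduce to echelon form.
R2 ← R2 + (6)·R1: [0, 4, -6, 0, -8]
R4 ← R4 + (2)·R1: [0, 2, -1, -1, -2]
R5 ← R5 − (4)·R1: [0, -2, 5, -1, 6]
R4 ← R4 − (1/2)·R2: [0, 0, 2, -1, 2]
R5 ← R5 + (1/2)·R2: [0, 0, 2, -1, 2]
R4 ← R4 + R3: [0, 0, 0, 0, 0]
R5 ← R5 + R3: [0, 0, 0, 0, 0]
Echelon form has 3 nonzero rows, so rank(P) = 3.
The rank gives the maximum number of linearly independent rows: 3.

3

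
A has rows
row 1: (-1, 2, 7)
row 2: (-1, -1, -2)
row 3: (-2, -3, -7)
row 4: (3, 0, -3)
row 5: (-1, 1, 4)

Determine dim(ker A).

Row reduce to echelon form.
R2 ← R2 − R1: [0, -3, -9]
R3 ← R3 − (2)·R1: [0, -7, -21]
R4 ← R4 + (3)·R1: [0, 6, 18]
R5 ← R5 − R1: [0, -1, -3]
R3 ← R3 − (7/3)·R2: [0, 0, 0]
R4 ← R4 + (2)·R2: [0, 0, 0]
R5 ← R5 − (1/3)·R2: [0, 0, 0]
2 nonzero rows, so rank(A) = 2.
A has 3 columns; by rank–nullity, nullity = 3 − 2 = 1.

1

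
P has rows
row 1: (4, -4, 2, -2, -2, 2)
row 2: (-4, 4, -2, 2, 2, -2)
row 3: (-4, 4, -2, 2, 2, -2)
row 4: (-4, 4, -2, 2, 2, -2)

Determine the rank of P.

1

Row reduce to echelon form.
R2 ← R2 + R1: [0, 0, 0, 0, 0, 0]
R3 ← R3 + R1: [0, 0, 0, 0, 0, 0]
R4 ← R4 + R1: [0, 0, 0, 0, 0, 0]
Echelon form has 1 nonzero row, so rank(P) = 1.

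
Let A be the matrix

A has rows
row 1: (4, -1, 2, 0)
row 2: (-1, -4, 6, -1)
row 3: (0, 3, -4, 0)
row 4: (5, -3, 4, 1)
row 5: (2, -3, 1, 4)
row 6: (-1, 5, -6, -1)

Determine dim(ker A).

1

Row reduce to echelon form.
R2 ← R2 + (1/4)·R1: [0, -17/4, 13/2, -1]
R4 ← R4 − (5/4)·R1: [0, -7/4, 3/2, 1]
R5 ← R5 − (1/2)·R1: [0, -5/2, 0, 4]
R6 ← R6 + (1/4)·R1: [0, 19/4, -11/2, -1]
R3 ← R3 + (12/17)·R2: [0, 0, 10/17, -12/17]
R4 ← R4 − (7/17)·R2: [0, 0, -20/17, 24/17]
R5 ← R5 − (10/17)·R2: [0, 0, -65/17, 78/17]
R6 ← R6 + (19/17)·R2: [0, 0, 30/17, -36/17]
R4 ← R4 + (2)·R3: [0, 0, 0, 0]
R5 ← R5 + (13/2)·R3: [0, 0, 0, 0]
R6 ← R6 − (3)·R3: [0, 0, 0, 0]
3 nonzero rows, so rank(A) = 3.
A has 4 columns; by rank–nullity, nullity = 4 − 3 = 1.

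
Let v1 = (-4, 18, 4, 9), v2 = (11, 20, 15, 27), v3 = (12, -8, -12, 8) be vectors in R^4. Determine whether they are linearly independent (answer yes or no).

yes

Form the matrix with these vectors as rows and row reduce.
R2 ← R2 + (11/4)·R1: [0, 139/2, 26, 207/4]
R3 ← R3 + (3)·R1: [0, 46, 0, 35]
R3 ← R3 − (92/139)·R2: [0, 0, -2392/139, 104/139]
3 nonzero rows, so the 3 vectors span a space of dimension 3.
Since 3 = 3, the vectors are linearly independent.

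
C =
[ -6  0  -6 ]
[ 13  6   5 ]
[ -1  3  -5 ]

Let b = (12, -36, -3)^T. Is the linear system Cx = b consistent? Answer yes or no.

Row reduce the augmented matrix [C | b].
R2 ← R2 + (13/6)·R1: [0, 6, -8, -10]
R3 ← R3 − (1/6)·R1: [0, 3, -4, -5]
R3 ← R3 − (1/2)·R2: [0, 0, 0, 0]
The echelon form has 2 nonzero rows, and every pivot lies in the first 3 columns, so rank(C) = rank([C|b]) = 2.
The system is consistent.

yes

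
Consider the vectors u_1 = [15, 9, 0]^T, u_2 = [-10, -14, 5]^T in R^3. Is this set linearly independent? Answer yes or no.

yes

Form the matrix with these vectors as rows and row reduce.
R2 ← R2 + (2/3)·R1: [0, -8, 5]
2 nonzero rows, so the 2 vectors span a space of dimension 2.
Since 2 = 2, the vectors are linearly independent.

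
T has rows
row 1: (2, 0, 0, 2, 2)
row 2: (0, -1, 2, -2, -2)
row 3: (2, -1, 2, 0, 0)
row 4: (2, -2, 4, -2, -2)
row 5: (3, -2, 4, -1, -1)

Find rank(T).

2

Row reduce to echelon form.
R3 ← R3 − R1: [0, -1, 2, -2, -2]
R4 ← R4 − R1: [0, -2, 4, -4, -4]
R5 ← R5 − (3/2)·R1: [0, -2, 4, -4, -4]
R3 ← R3 − R2: [0, 0, 0, 0, 0]
R4 ← R4 − (2)·R2: [0, 0, 0, 0, 0]
R5 ← R5 − (2)·R2: [0, 0, 0, 0, 0]
Echelon form has 2 nonzero rows, so rank(T) = 2.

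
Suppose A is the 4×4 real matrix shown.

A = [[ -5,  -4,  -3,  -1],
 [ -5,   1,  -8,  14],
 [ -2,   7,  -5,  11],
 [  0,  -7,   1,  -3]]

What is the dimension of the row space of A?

Row reduce to echelon form.
R2 ← R2 − R1: [0, 5, -5, 15]
R3 ← R3 − (2/5)·R1: [0, 43/5, -19/5, 57/5]
R3 ← R3 − (43/25)·R2: [0, 0, 24/5, -72/5]
R4 ← R4 + (7/5)·R2: [0, 0, -6, 18]
R4 ← R4 + (5/4)·R3: [0, 0, 0, 0]
Echelon form has 3 nonzero rows, so rank(A) = 3.
The row space has dimension equal to the rank: 3.

3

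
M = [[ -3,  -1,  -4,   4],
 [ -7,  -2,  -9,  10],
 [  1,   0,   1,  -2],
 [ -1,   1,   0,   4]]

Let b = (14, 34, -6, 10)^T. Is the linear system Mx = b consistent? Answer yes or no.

Row reduce the augmented matrix [M | b].
R2 ← R2 − (7/3)·R1: [0, 1/3, 1/3, 2/3, 4/3]
R3 ← R3 + (1/3)·R1: [0, -1/3, -1/3, -2/3, -4/3]
R4 ← R4 − (1/3)·R1: [0, 4/3, 4/3, 8/3, 16/3]
R3 ← R3 + R2: [0, 0, 0, 0, 0]
R4 ← R4 − (4)·R2: [0, 0, 0, 0, 0]
The echelon form has 2 nonzero rows, and every pivot lies in the first 4 columns, so rank(M) = rank([M|b]) = 2.
The system is consistent.

yes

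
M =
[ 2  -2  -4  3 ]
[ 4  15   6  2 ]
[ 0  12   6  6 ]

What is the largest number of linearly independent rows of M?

Row reduce to echelon form.
R2 ← R2 − (2)·R1: [0, 19, 14, -4]
R3 ← R3 − (12/19)·R2: [0, 0, -54/19, 162/19]
Echelon form has 3 nonzero rows, so rank(M) = 3.
The rank gives the maximum number of linearly independent rows: 3.

3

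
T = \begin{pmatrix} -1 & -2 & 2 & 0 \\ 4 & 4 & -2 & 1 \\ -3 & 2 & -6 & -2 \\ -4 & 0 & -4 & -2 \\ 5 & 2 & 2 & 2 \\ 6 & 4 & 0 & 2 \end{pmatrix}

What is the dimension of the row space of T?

2

Row reduce to echelon form.
R2 ← R2 + (4)·R1: [0, -4, 6, 1]
R3 ← R3 − (3)·R1: [0, 8, -12, -2]
R4 ← R4 − (4)·R1: [0, 8, -12, -2]
R5 ← R5 + (5)·R1: [0, -8, 12, 2]
R6 ← R6 + (6)·R1: [0, -8, 12, 2]
R3 ← R3 + (2)·R2: [0, 0, 0, 0]
R4 ← R4 + (2)·R2: [0, 0, 0, 0]
R5 ← R5 − (2)·R2: [0, 0, 0, 0]
R6 ← R6 − (2)·R2: [0, 0, 0, 0]
Echelon form has 2 nonzero rows, so rank(T) = 2.
The row space has dimension equal to the rank: 2.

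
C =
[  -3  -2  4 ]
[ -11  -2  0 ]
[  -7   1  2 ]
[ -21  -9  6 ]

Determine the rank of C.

3

Row reduce to echelon form.
R2 ← R2 − (11/3)·R1: [0, 16/3, -44/3]
R3 ← R3 − (7/3)·R1: [0, 17/3, -22/3]
R4 ← R4 − (7)·R1: [0, 5, -22]
R3 ← R3 − (17/16)·R2: [0, 0, 33/4]
R4 ← R4 − (15/16)·R2: [0, 0, -33/4]
R4 ← R4 + R3: [0, 0, 0]
Echelon form has 3 nonzero rows, so rank(C) = 3.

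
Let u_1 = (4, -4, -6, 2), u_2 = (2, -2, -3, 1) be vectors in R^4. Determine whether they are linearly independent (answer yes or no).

no

Form the matrix with these vectors as rows and row reduce.
R2 ← R2 − (1/2)·R1: [0, 0, 0, 0]
1 nonzero row, so the 2 vectors span a space of dimension 1.
Since 1 < 2, the vectors are linearly dependent.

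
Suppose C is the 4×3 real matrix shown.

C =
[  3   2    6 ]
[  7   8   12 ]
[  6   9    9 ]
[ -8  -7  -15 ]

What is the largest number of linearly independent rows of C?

2

Row reduce to echelon form.
R2 ← R2 − (7/3)·R1: [0, 10/3, -2]
R3 ← R3 − (2)·R1: [0, 5, -3]
R4 ← R4 + (8/3)·R1: [0, -5/3, 1]
R3 ← R3 − (3/2)·R2: [0, 0, 0]
R4 ← R4 + (1/2)·R2: [0, 0, 0]
Echelon form has 2 nonzero rows, so rank(C) = 2.
The rank gives the maximum number of linearly independent rows: 2.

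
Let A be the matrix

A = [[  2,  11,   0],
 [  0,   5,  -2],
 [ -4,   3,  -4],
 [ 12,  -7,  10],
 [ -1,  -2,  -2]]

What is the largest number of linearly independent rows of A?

Row reduce to echelon form.
R3 ← R3 + (2)·R1: [0, 25, -4]
R4 ← R4 − (6)·R1: [0, -73, 10]
R5 ← R5 + (1/2)·R1: [0, 7/2, -2]
R3 ← R3 − (5)·R2: [0, 0, 6]
R4 ← R4 + (73/5)·R2: [0, 0, -96/5]
R5 ← R5 − (7/10)·R2: [0, 0, -3/5]
R4 ← R4 + (16/5)·R3: [0, 0, 0]
R5 ← R5 + (1/10)·R3: [0, 0, 0]
Echelon form has 3 nonzero rows, so rank(A) = 3.
The rank gives the maximum number of linearly independent rows: 3.

3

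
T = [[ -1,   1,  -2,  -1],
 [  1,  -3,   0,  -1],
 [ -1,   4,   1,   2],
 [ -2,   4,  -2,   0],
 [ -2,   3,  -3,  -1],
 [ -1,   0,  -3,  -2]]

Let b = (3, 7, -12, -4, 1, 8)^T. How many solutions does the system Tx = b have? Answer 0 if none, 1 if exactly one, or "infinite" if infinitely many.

infinite

Row reduce the augmented matrix [T | b].
R2 ← R2 + R1: [0, -2, -2, -2, 10]
R3 ← R3 − R1: [0, 3, 3, 3, -15]
R4 ← R4 − (2)·R1: [0, 2, 2, 2, -10]
R5 ← R5 − (2)·R1: [0, 1, 1, 1, -5]
R6 ← R6 − R1: [0, -1, -1, -1, 5]
R3 ← R3 + (3/2)·R2: [0, 0, 0, 0, 0]
R4 ← R4 + R2: [0, 0, 0, 0, 0]
R5 ← R5 + (1/2)·R2: [0, 0, 0, 0, 0]
R6 ← R6 − (1/2)·R2: [0, 0, 0, 0, 0]
The echelon form has 2 nonzero rows, and every pivot lies in the first 4 columns, so rank(T) = rank([T|b]) = 2.
The system is consistent.
rank = 2 < 4 unknowns, so there are infinitely many solutions.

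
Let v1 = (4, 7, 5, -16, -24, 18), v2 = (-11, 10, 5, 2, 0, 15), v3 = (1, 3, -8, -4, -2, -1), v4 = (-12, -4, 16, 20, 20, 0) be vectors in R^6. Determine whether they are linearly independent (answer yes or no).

no

Form the matrix with these vectors as rows and row reduce.
R2 ← R2 + (11/4)·R1: [0, 117/4, 75/4, -42, -66, 129/2]
R3 ← R3 − (1/4)·R1: [0, 5/4, -37/4, 0, 4, -11/2]
R4 ← R4 + (3)·R1: [0, 17, 31, -28, -52, 54]
R3 ← R3 − (5/117)·R2: [0, 0, -392/39, 70/39, 266/39, -322/39]
R4 ← R4 − (68/117)·R2: [0, 0, 784/39, -140/39, -532/39, 644/39]
R4 ← R4 + (2)·R3: [0, 0, 0, 0, 0, 0]
3 nonzero rows, so the 4 vectors span a space of dimension 3.
Since 3 < 4, the vectors are linearly dependent.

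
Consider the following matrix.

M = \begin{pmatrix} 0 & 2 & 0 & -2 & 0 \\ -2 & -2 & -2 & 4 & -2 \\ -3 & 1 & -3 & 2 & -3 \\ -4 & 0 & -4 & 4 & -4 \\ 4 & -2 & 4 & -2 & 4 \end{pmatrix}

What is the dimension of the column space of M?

2

Row reduce to echelon form.
Swap R1 ↔ R2
R3 ← R3 − (3/2)·R1: [0, 4, 0, -4, 0]
R4 ← R4 − (2)·R1: [0, 4, 0, -4, 0]
R5 ← R5 + (2)·R1: [0, -6, 0, 6, 0]
R3 ← R3 − (2)·R2: [0, 0, 0, 0, 0]
R4 ← R4 − (2)·R2: [0, 0, 0, 0, 0]
R5 ← R5 + (3)·R2: [0, 0, 0, 0, 0]
Echelon form has 2 nonzero rows, so rank(M) = 2.
The column space has dimension equal to the rank: 2.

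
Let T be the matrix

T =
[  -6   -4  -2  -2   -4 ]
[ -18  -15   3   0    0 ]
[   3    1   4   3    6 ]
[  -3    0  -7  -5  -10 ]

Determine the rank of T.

Row reduce to echelon form.
R2 ← R2 − (3)·R1: [0, -3, 9, 6, 12]
R3 ← R3 + (1/2)·R1: [0, -1, 3, 2, 4]
R4 ← R4 − (1/2)·R1: [0, 2, -6, -4, -8]
R3 ← R3 − (1/3)·R2: [0, 0, 0, 0, 0]
R4 ← R4 + (2/3)·R2: [0, 0, 0, 0, 0]
Echelon form has 2 nonzero rows, so rank(T) = 2.

2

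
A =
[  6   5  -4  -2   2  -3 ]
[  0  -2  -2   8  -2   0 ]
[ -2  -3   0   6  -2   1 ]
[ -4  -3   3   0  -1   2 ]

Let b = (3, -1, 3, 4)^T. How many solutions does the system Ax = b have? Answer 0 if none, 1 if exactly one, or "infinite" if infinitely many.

0

Row reduce the augmented matrix [A | b].
R3 ← R3 + (1/3)·R1: [0, -4/3, -4/3, 16/3, -4/3, 0, 4]
R4 ← R4 + (2/3)·R1: [0, 1/3, 1/3, -4/3, 1/3, 0, 6]
R3 ← R3 − (2/3)·R2: [0, 0, 0, 0, 0, 0, 14/3]
R4 ← R4 + (1/6)·R2: [0, 0, 0, 0, 0, 0, 35/6]
R4 ← R4 − (5/4)·R3: [0, 0, 0, 0, 0, 0, 0]
The echelon form has 3 nonzero rows; the last pivot sits in the augmented column, so rank(A) = 2 but rank([A|b]) = 3.
Since the ranks differ, the system is inconsistent.
It has no solutions.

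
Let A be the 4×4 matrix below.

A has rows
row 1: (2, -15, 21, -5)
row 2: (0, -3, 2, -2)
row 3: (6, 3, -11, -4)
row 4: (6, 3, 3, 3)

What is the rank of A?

3

Row reduce to echelon form.
R3 ← R3 − (3)·R1: [0, 48, -74, 11]
R4 ← R4 − (3)·R1: [0, 48, -60, 18]
R3 ← R3 + (16)·R2: [0, 0, -42, -21]
R4 ← R4 + (16)·R2: [0, 0, -28, -14]
R4 ← R4 − (2/3)·R3: [0, 0, 0, 0]
Echelon form has 3 nonzero rows, so rank(A) = 3.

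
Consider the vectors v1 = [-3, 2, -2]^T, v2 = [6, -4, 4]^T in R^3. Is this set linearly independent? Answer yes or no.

Form the matrix with these vectors as rows and row reduce.
R2 ← R2 + (2)·R1: [0, 0, 0]
1 nonzero row, so the 2 vectors span a space of dimension 1.
Since 1 < 2, the vectors are linearly dependent.

no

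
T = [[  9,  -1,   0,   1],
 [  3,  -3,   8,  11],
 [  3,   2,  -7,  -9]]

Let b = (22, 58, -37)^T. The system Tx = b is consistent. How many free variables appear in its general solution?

Row reduce the augmented matrix [T | b].
R2 ← R2 − (1/3)·R1: [0, -8/3, 8, 32/3, 152/3]
R3 ← R3 − (1/3)·R1: [0, 7/3, -7, -28/3, -133/3]
R3 ← R3 + (7/8)·R2: [0, 0, 0, 0, 0]
The echelon form has 2 nonzero rows, and every pivot lies in the first 4 columns, so rank(T) = rank([T|b]) = 2.
The system is consistent.
Free variables = (unknowns) − (rank) = 4 − 2 = 2.

2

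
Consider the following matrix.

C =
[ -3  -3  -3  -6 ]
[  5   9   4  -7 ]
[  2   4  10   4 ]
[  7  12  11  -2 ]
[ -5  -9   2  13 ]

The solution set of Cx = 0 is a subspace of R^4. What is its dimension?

Row reduce to echelon form.
R2 ← R2 + (5/3)·R1: [0, 4, -1, -17]
R3 ← R3 + (2/3)·R1: [0, 2, 8, 0]
R4 ← R4 + (7/3)·R1: [0, 5, 4, -16]
R5 ← R5 − (5/3)·R1: [0, -4, 7, 23]
R3 ← R3 − (1/2)·R2: [0, 0, 17/2, 17/2]
R4 ← R4 − (5/4)·R2: [0, 0, 21/4, 21/4]
R5 ← R5 + R2: [0, 0, 6, 6]
R4 ← R4 − (21/34)·R3: [0, 0, 0, 0]
R5 ← R5 − (12/17)·R3: [0, 0, 0, 0]
3 nonzero rows, so rank(C) = 3.
C has 4 columns; by rank–nullity, nullity = 4 − 3 = 1.

1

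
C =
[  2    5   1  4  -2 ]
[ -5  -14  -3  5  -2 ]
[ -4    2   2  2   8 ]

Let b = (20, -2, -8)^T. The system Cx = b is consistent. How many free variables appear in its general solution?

2

Row reduce the augmented matrix [C | b].
R2 ← R2 + (5/2)·R1: [0, -3/2, -1/2, 15, -7, 48]
R3 ← R3 + (2)·R1: [0, 12, 4, 10, 4, 32]
R3 ← R3 + (8)·R2: [0, 0, 0, 130, -52, 416]
The echelon form has 3 nonzero rows, and every pivot lies in the first 5 columns, so rank(C) = rank([C|b]) = 3.
The system is consistent.
Free variables = (unknowns) − (rank) = 5 − 3 = 2.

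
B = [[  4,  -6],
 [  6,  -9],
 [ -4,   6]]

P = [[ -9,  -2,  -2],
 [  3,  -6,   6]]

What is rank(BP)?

First compute BP:
[[-54,  28, -44],
 [-81,  42, -66],
 [ 54, -28,  44]]
Now row reduce the product.
R2 ← R2 − (3/2)·R1: [0, 0, 0]
R3 ← R3 + R1: [0, 0, 0]
1 nonzero row, so rank(BP) = 1.

1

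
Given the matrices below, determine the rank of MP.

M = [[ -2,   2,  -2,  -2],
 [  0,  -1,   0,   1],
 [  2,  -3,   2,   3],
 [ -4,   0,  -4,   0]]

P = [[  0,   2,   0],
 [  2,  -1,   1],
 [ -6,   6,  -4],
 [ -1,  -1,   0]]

First compute MP:
[[ 18, -16,  10],
 [ -3,   0,  -1],
 [-21,  16, -11],
 [ 24, -32,  16]]
Now row reduce the product.
R2 ← R2 + (1/6)·R1: [0, -8/3, 2/3]
R3 ← R3 + (7/6)·R1: [0, -8/3, 2/3]
R4 ← R4 − (4/3)·R1: [0, -32/3, 8/3]
R3 ← R3 − R2: [0, 0, 0]
R4 ← R4 − (4)·R2: [0, 0, 0]
2 nonzero rows, so rank(MP) = 2.

2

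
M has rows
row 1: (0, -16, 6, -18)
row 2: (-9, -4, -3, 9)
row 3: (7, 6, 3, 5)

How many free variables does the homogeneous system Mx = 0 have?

Row reduce to echelon form.
Swap R1 ↔ R2
R3 ← R3 + (7/9)·R1: [0, 26/9, 2/3, 12]
R3 ← R3 + (13/72)·R2: [0, 0, 7/4, 35/4]
3 nonzero rows, so rank(M) = 3.
M has 4 columns; by rank–nullity, nullity = 4 − 3 = 1.

1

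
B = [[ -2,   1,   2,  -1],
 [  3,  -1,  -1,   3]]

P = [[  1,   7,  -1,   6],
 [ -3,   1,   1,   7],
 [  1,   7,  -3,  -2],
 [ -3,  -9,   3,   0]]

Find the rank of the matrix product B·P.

2

First compute BP:
[[  0,  10,  -6,  -9],
 [ -4, -14,   8,  13]]
Now row reduce the product.
Swap R1 ↔ R2
2 nonzero rows, so rank(BP) = 2.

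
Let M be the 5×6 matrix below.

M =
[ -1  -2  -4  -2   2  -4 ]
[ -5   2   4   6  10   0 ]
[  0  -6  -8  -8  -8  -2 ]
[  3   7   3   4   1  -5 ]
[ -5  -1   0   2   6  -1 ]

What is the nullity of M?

2

Row reduce to echelon form.
R2 ← R2 − (5)·R1: [0, 12, 24, 16, 0, 20]
R4 ← R4 + (3)·R1: [0, 1, -9, -2, 7, -17]
R5 ← R5 − (5)·R1: [0, 9, 20, 12, -4, 19]
R3 ← R3 + (1/2)·R2: [0, 0, 4, 0, -8, 8]
R4 ← R4 − (1/12)·R2: [0, 0, -11, -10/3, 7, -56/3]
R5 ← R5 − (3/4)·R2: [0, 0, 2, 0, -4, 4]
R4 ← R4 + (11/4)·R3: [0, 0, 0, -10/3, -15, 10/3]
R5 ← R5 − (1/2)·R3: [0, 0, 0, 0, 0, 0]
4 nonzero rows, so rank(M) = 4.
M has 6 columns; by rank–nullity, nullity = 6 − 4 = 2.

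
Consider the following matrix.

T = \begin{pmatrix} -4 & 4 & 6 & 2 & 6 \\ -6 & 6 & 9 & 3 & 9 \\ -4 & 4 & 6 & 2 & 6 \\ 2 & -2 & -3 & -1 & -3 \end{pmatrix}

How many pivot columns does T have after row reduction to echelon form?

Row reduce to echelon form.
R2 ← R2 − (3/2)·R1: [0, 0, 0, 0, 0]
R3 ← R3 − R1: [0, 0, 0, 0, 0]
R4 ← R4 + (1/2)·R1: [0, 0, 0, 0, 0]
Echelon form has 1 nonzero row, so rank(T) = 1.
Each nonzero row contributes one pivot column: 1 pivot columns.

1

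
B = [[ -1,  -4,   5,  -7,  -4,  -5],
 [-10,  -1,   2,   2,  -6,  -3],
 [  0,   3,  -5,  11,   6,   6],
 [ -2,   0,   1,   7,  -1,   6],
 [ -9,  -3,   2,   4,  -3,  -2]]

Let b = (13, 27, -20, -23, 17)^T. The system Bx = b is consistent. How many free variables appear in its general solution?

Row reduce the augmented matrix [B | b].
R2 ← R2 − (10)·R1: [0, 39, -48, 72, 34, 47, -103]
R4 ← R4 − (2)·R1: [0, 8, -9, 21, 7, 16, -49]
R5 ← R5 − (9)·R1: [0, 33, -43, 67, 33, 43, -100]
R3 ← R3 − (1/13)·R2: [0, 0, -17/13, 71/13, 44/13, 31/13, -157/13]
R4 ← R4 − (8/39)·R2: [0, 0, 11/13, 81/13, 1/39, 248/39, -1087/39]
R5 ← R5 − (11/13)·R2: [0, 0, -31/13, 79/13, 55/13, 42/13, -167/13]
R4 ← R4 + (11/17)·R3: [0, 0, 0, 166/17, 113/51, 403/51, -1820/51]
R5 ← R5 − (31/17)·R3: [0, 0, 0, -66/17, -33/17, -19/17, 156/17]
R5 ← R5 + (33/83)·R4: [0, 0, 0, 0, -88/83, 168/83, -416/83]
The echelon form has 5 nonzero rows, and every pivot lies in the first 6 columns, so rank(B) = rank([B|b]) = 5.
The system is consistent.
Free variables = (unknowns) − (rank) = 6 − 5 = 1.

1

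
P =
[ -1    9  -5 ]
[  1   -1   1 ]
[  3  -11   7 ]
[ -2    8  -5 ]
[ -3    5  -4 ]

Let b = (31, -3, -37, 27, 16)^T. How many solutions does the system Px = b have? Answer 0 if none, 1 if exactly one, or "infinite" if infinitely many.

Row reduce the augmented matrix [P | b].
R2 ← R2 + R1: [0, 8, -4, 28]
R3 ← R3 + (3)·R1: [0, 16, -8, 56]
R4 ← R4 − (2)·R1: [0, -10, 5, -35]
R5 ← R5 − (3)·R1: [0, -22, 11, -77]
R3 ← R3 − (2)·R2: [0, 0, 0, 0]
R4 ← R4 + (5/4)·R2: [0, 0, 0, 0]
R5 ← R5 + (11/4)·R2: [0, 0, 0, 0]
The echelon form has 2 nonzero rows, and every pivot lies in the first 3 columns, so rank(P) = rank([P|b]) = 2.
The system is consistent.
rank = 2 < 3 unknowns, so there are infinitely many solutions.

infinite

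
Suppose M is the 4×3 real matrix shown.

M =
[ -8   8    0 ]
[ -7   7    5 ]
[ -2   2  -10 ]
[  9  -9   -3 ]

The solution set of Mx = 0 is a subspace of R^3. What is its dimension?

1

Row reduce to echelon form.
R2 ← R2 − (7/8)·R1: [0, 0, 5]
R3 ← R3 − (1/4)·R1: [0, 0, -10]
R4 ← R4 + (9/8)·R1: [0, 0, -3]
R3 ← R3 + (2)·R2: [0, 0, 0]
R4 ← R4 + (3/5)·R2: [0, 0, 0]
2 nonzero rows, so rank(M) = 2.
M has 3 columns; by rank–nullity, nullity = 3 − 2 = 1.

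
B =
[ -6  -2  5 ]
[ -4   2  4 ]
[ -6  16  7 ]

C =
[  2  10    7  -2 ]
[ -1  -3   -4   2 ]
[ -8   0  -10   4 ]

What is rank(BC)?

First compute BC:
[[-50, -54, -84,  28],
 [-42, -46, -76,  28],
 [-84, -108, -176,  72]]
Now row reduce the product.
R2 ← R2 − (21/25)·R1: [0, -16/25, -136/25, 112/25]
R3 ← R3 − (42/25)·R1: [0, -432/25, -872/25, 624/25]
R3 ← R3 − (27)·R2: [0, 0, 112, -96]
3 nonzero rows, so rank(BC) = 3.

3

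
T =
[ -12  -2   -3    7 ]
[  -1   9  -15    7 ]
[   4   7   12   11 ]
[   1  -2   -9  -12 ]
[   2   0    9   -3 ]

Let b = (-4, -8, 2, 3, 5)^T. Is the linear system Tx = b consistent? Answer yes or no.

no

Row reduce the augmented matrix [T | b].
R2 ← R2 − (1/12)·R1: [0, 55/6, -59/4, 77/12, -23/3]
R3 ← R3 + (1/3)·R1: [0, 19/3, 11, 40/3, 2/3]
R4 ← R4 + (1/12)·R1: [0, -13/6, -37/4, -137/12, 8/3]
R5 ← R5 + (1/6)·R1: [0, -1/3, 17/2, -11/6, 13/3]
R3 ← R3 − (38/55)·R2: [0, 0, 2331/110, 89/10, 328/55]
R4 ← R4 + (13/55)·R2: [0, 0, -1401/110, -99/10, 47/55]
R5 ← R5 + (2/55)·R2: [0, 0, 438/55, -8/5, 223/55]
R4 ← R4 + (467/777)·R3: [0, 0, 0, -3536/777, 3449/777]
R5 ← R5 − (292/777)·R3: [0, 0, 0, -3842/777, 1409/777]
R5 ← R5 − (113/104)·R4: [0, 0, 0, 0, -313/104]
The echelon form has 5 nonzero rows; the last pivot sits in the augmented column, so rank(T) = 4 but rank([T|b]) = 5.
Since the ranks differ, the system is inconsistent.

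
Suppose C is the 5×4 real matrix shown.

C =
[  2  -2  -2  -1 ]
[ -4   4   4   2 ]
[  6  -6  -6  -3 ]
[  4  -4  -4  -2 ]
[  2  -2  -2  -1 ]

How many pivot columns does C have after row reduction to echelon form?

1

Row reduce to echelon form.
R2 ← R2 + (2)·R1: [0, 0, 0, 0]
R3 ← R3 − (3)·R1: [0, 0, 0, 0]
R4 ← R4 − (2)·R1: [0, 0, 0, 0]
R5 ← R5 − R1: [0, 0, 0, 0]
Echelon form has 1 nonzero row, so rank(C) = 1.
Each nonzero row contributes one pivot column: 1 pivot columns.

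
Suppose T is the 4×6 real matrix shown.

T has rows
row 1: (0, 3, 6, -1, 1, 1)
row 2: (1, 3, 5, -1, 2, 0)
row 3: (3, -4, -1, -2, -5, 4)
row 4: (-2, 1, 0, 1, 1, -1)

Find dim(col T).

3

Row reduce to echelon form.
Swap R1 ↔ R2
R3 ← R3 − (3)·R1: [0, -13, -16, 1, -11, 4]
R4 ← R4 + (2)·R1: [0, 7, 10, -1, 5, -1]
R3 ← R3 + (13/3)·R2: [0, 0, 10, -10/3, -20/3, 25/3]
R4 ← R4 − (7/3)·R2: [0, 0, -4, 4/3, 8/3, -10/3]
R4 ← R4 + (2/5)·R3: [0, 0, 0, 0, 0, 0]
Echelon form has 3 nonzero rows, so rank(T) = 3.
The column space has dimension equal to the rank: 3.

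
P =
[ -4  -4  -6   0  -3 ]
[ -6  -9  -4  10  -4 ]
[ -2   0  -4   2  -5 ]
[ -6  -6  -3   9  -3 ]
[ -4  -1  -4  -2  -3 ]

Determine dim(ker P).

0

Row reduce to echelon form.
R2 ← R2 − (3/2)·R1: [0, -3, 5, 10, 1/2]
R3 ← R3 − (1/2)·R1: [0, 2, -1, 2, -7/2]
R4 ← R4 − (3/2)·R1: [0, 0, 6, 9, 3/2]
R5 ← R5 − R1: [0, 3, 2, -2, 0]
R3 ← R3 + (2/3)·R2: [0, 0, 7/3, 26/3, -19/6]
R5 ← R5 + R2: [0, 0, 7, 8, 1/2]
R4 ← R4 − (18/7)·R3: [0, 0, 0, -93/7, 135/14]
R5 ← R5 − (3)·R3: [0, 0, 0, -18, 10]
R5 ← R5 − (42/31)·R4: [0, 0, 0, 0, -95/31]
5 nonzero rows, so rank(P) = 5.
P has 5 columns; by rank–nullity, nullity = 5 − 5 = 0.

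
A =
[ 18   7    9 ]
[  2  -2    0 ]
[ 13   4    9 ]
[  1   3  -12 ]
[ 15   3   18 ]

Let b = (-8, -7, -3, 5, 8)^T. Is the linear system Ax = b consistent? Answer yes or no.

no

Row reduce the augmented matrix [A | b].
R2 ← R2 − (1/9)·R1: [0, -25/9, -1, -55/9]
R3 ← R3 − (13/18)·R1: [0, -19/18, 5/2, 25/9]
R4 ← R4 − (1/18)·R1: [0, 47/18, -25/2, 49/9]
R5 ← R5 − (5/6)·R1: [0, -17/6, 21/2, 44/3]
R3 ← R3 − (19/50)·R2: [0, 0, 72/25, 51/10]
R4 ← R4 + (47/50)·R2: [0, 0, -336/25, -3/10]
R5 ← R5 − (51/50)·R2: [0, 0, 288/25, 209/10]
R4 ← R4 + (14/3)·R3: [0, 0, 0, 47/2]
R5 ← R5 − (4)·R3: [0, 0, 0, 1/2]
R5 ← R5 − (1/47)·R4: [0, 0, 0, 0]
The echelon form has 4 nonzero rows; the last pivot sits in the augmented column, so rank(A) = 3 but rank([A|b]) = 4.
Since the ranks differ, the system is inconsistent.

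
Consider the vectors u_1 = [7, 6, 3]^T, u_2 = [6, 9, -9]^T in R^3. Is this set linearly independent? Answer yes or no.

yes

Form the matrix with these vectors as rows and row reduce.
R2 ← R2 − (6/7)·R1: [0, 27/7, -81/7]
2 nonzero rows, so the 2 vectors span a space of dimension 2.
Since 2 = 2, the vectors are linearly independent.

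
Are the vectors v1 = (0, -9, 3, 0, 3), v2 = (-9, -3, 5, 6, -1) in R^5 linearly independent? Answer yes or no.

Form the matrix with these vectors as rows and row reduce.
Swap R1 ↔ R2
2 nonzero rows, so the 2 vectors span a space of dimension 2.
Since 2 = 2, the vectors are linearly independent.

yes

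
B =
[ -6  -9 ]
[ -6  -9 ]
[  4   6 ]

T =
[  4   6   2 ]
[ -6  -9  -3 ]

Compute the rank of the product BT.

First compute BT:
[[ 30,  45,  15],
 [ 30,  45,  15],
 [-20, -30, -10]]
Now row reduce the product.
R2 ← R2 − R1: [0, 0, 0]
R3 ← R3 + (2/3)·R1: [0, 0, 0]
1 nonzero row, so rank(BT) = 1.

1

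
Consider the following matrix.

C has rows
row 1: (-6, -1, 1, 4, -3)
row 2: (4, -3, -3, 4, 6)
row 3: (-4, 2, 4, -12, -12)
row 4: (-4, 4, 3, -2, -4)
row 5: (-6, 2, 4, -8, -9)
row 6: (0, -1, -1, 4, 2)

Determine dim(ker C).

Row reduce to echelon form.
R2 ← R2 + (2/3)·R1: [0, -11/3, -7/3, 20/3, 4]
R3 ← R3 − (2/3)·R1: [0, 8/3, 10/3, -44/3, -10]
R4 ← R4 − (2/3)·R1: [0, 14/3, 7/3, -14/3, -2]
R5 ← R5 − R1: [0, 3, 3, -12, -6]
R3 ← R3 + (8/11)·R2: [0, 0, 18/11, -108/11, -78/11]
R4 ← R4 + (14/11)·R2: [0, 0, -7/11, 42/11, 34/11]
R5 ← R5 + (9/11)·R2: [0, 0, 12/11, -72/11, -30/11]
R6 ← R6 − (3/11)·R2: [0, 0, -4/11, 24/11, 10/11]
R4 ← R4 + (7/18)·R3: [0, 0, 0, 0, 1/3]
R5 ← R5 − (2/3)·R3: [0, 0, 0, 0, 2]
R6 ← R6 + (2/9)·R3: [0, 0, 0, 0, -2/3]
R5 ← R5 − (6)·R4: [0, 0, 0, 0, 0]
R6 ← R6 + (2)·R4: [0, 0, 0, 0, 0]
4 nonzero rows, so rank(C) = 4.
C has 5 columns; by rank–nullity, nullity = 5 − 4 = 1.

1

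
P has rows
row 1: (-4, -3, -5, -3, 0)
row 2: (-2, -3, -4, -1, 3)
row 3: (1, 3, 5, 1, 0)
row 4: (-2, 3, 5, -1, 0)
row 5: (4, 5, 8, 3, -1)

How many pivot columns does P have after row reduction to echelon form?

3

Row reduce to echelon form.
R2 ← R2 − (1/2)·R1: [0, -3/2, -3/2, 1/2, 3]
R3 ← R3 + (1/4)·R1: [0, 9/4, 15/4, 1/4, 0]
R4 ← R4 − (1/2)·R1: [0, 9/2, 15/2, 1/2, 0]
R5 ← R5 + R1: [0, 2, 3, 0, -1]
R3 ← R3 + (3/2)·R2: [0, 0, 3/2, 1, 9/2]
R4 ← R4 + (3)·R2: [0, 0, 3, 2, 9]
R5 ← R5 + (4/3)·R2: [0, 0, 1, 2/3, 3]
R4 ← R4 − (2)·R3: [0, 0, 0, 0, 0]
R5 ← R5 − (2/3)·R3: [0, 0, 0, 0, 0]
Echelon form has 3 nonzero rows, so rank(P) = 3.
Each nonzero row contributes one pivot column: 3 pivot columns.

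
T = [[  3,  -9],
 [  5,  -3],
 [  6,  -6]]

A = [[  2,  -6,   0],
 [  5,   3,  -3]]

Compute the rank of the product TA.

2

First compute TA:
[[-39, -45,  27],
 [ -5, -39,   9],
 [-18, -54,  18]]
Now row reduce the product.
R2 ← R2 − (5/39)·R1: [0, -432/13, 72/13]
R3 ← R3 − (6/13)·R1: [0, -432/13, 72/13]
R3 ← R3 − R2: [0, 0, 0]
2 nonzero rows, so rank(TA) = 2.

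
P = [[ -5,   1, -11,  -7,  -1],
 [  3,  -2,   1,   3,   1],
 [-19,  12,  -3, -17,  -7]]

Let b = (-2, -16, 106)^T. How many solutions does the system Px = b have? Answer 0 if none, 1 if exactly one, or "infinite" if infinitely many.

infinite

Row reduce the augmented matrix [P | b].
R2 ← R2 + (3/5)·R1: [0, -7/5, -28/5, -6/5, 2/5, -86/5]
R3 ← R3 − (19/5)·R1: [0, 41/5, 194/5, 48/5, -16/5, 568/5]
R3 ← R3 + (41/7)·R2: [0, 0, 6, 18/7, -6/7, 90/7]
The echelon form has 3 nonzero rows, and every pivot lies in the first 5 columns, so rank(P) = rank([P|b]) = 3.
The system is consistent.
rank = 3 < 5 unknowns, so there are infinitely many solutions.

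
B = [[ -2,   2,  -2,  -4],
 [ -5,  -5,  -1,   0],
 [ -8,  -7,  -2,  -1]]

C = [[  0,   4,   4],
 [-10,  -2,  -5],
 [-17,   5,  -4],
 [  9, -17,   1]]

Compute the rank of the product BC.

2

First compute BC:
[[-22,  46, -14],
 [ 67, -15,   9],
 [ 95, -11,  10]]
Now row reduce the product.
R2 ← R2 + (67/22)·R1: [0, 1376/11, -370/11]
R3 ← R3 + (95/22)·R1: [0, 2064/11, -555/11]
R3 ← R3 − (3/2)·R2: [0, 0, 0]
2 nonzero rows, so rank(BC) = 2.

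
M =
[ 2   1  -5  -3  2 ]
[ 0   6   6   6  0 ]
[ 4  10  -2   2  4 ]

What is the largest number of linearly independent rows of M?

Row reduce to echelon form.
R3 ← R3 − (2)·R1: [0, 8, 8, 8, 0]
R3 ← R3 − (4/3)·R2: [0, 0, 0, 0, 0]
Echelon form has 2 nonzero rows, so rank(M) = 2.
The rank gives the maximum number of linearly independent rows: 2.

2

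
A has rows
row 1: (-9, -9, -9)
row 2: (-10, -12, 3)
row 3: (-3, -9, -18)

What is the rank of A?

3

Row reduce to echelon form.
R2 ← R2 − (10/9)·R1: [0, -2, 13]
R3 ← R3 − (1/3)·R1: [0, -6, -15]
R3 ← R3 − (3)·R2: [0, 0, -54]
Echelon form has 3 nonzero rows, so rank(A) = 3.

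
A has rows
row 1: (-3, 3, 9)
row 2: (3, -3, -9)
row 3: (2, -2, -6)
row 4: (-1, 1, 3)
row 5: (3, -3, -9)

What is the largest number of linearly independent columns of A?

Row reduce to echelon form.
R2 ← R2 + R1: [0, 0, 0]
R3 ← R3 + (2/3)·R1: [0, 0, 0]
R4 ← R4 − (1/3)·R1: [0, 0, 0]
R5 ← R5 + R1: [0, 0, 0]
Echelon form has 1 nonzero row, so rank(A) = 1.
The rank gives the maximum number of linearly independent columns: 1.

1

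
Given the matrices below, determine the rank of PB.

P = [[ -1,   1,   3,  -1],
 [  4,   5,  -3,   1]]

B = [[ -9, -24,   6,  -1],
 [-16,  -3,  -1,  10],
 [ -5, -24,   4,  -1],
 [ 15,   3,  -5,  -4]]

2

First compute PB:
[[-37, -54,  10,  12],
 [-86, -36,   2,  45]]
Now row reduce the product.
R2 ← R2 − (86/37)·R1: [0, 3312/37, -786/37, 633/37]
2 nonzero rows, so rank(PB) = 2.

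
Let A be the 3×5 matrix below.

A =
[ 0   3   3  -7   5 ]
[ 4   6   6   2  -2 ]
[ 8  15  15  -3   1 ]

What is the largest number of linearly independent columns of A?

Row reduce to echelon form.
Swap R1 ↔ R2
R3 ← R3 − (2)·R1: [0, 3, 3, -7, 5]
R3 ← R3 − R2: [0, 0, 0, 0, 0]
Echelon form has 2 nonzero rows, so rank(A) = 2.
The rank gives the maximum number of linearly independent columns: 2.

2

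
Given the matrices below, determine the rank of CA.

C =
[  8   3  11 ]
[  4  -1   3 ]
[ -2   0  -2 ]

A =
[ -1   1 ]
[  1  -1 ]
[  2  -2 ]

First compute CA:
[[ 17, -17],
 [  1,  -1],
 [ -2,   2]]
Now row reduce the product.
R2 ← R2 − (1/17)·R1: [0, 0]
R3 ← R3 + (2/17)·R1: [0, 0]
1 nonzero row, so rank(CA) = 1.

1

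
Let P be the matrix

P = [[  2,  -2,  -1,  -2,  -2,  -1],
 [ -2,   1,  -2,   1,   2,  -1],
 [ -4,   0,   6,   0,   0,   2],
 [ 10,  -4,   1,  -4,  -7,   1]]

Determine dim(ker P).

3

Row reduce to echelon form.
R2 ← R2 + R1: [0, -1, -3, -1, 0, -2]
R3 ← R3 + (2)·R1: [0, -4, 4, -4, -4, 0]
R4 ← R4 − (5)·R1: [0, 6, 6, 6, 3, 6]
R3 ← R3 − (4)·R2: [0, 0, 16, 0, -4, 8]
R4 ← R4 + (6)·R2: [0, 0, -12, 0, 3, -6]
R4 ← R4 + (3/4)·R3: [0, 0, 0, 0, 0, 0]
3 nonzero rows, so rank(P) = 3.
P has 6 columns; by rank–nullity, nullity = 6 − 3 = 3.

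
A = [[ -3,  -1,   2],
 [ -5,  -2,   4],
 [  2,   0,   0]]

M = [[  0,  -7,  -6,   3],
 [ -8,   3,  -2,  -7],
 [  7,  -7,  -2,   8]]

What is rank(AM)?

First compute AM:
[[ 22,   4,  16,  14],
 [ 44,   1,  26,  31],
 [  0, -14, -12,   6]]
Now row reduce the product.
R2 ← R2 − (2)·R1: [0, -7, -6, 3]
R3 ← R3 − (2)·R2: [0, 0, 0, 0]
2 nonzero rows, so rank(AM) = 2.

2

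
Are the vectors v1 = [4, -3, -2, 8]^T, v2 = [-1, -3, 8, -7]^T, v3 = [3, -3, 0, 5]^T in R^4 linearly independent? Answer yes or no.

Form the matrix with these vectors as rows and row reduce.
R2 ← R2 + (1/4)·R1: [0, -15/4, 15/2, -5]
R3 ← R3 − (3/4)·R1: [0, -3/4, 3/2, -1]
R3 ← R3 − (1/5)·R2: [0, 0, 0, 0]
2 nonzero rows, so the 3 vectors span a space of dimension 2.
Since 2 < 3, the vectors are linearly dependent.

no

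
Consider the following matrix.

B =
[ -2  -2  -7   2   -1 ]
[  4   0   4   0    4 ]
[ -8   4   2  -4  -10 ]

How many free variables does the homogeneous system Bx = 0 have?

3

Row reduce to echelon form.
R2 ← R2 + (2)·R1: [0, -4, -10, 4, 2]
R3 ← R3 − (4)·R1: [0, 12, 30, -12, -6]
R3 ← R3 + (3)·R2: [0, 0, 0, 0, 0]
2 nonzero rows, so rank(B) = 2.
B has 5 columns; by rank–nullity, nullity = 5 − 2 = 3.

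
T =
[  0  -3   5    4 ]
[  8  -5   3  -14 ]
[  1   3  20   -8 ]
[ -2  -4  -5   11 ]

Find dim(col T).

Row reduce to echelon form.
Swap R1 ↔ R2
R3 ← R3 − (1/8)·R1: [0, 29/8, 157/8, -25/4]
R4 ← R4 + (1/4)·R1: [0, -21/4, -17/4, 15/2]
R3 ← R3 + (29/24)·R2: [0, 0, 77/3, -17/12]
R4 ← R4 − (7/4)·R2: [0, 0, -13, 1/2]
R4 ← R4 + (39/77)·R3: [0, 0, 0, -67/308]
Echelon form has 4 nonzero rows, so rank(T) = 4.
The column space has dimension equal to the rank: 4.

4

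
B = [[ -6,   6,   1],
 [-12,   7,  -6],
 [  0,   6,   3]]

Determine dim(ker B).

Row reduce to echelon form.
R2 ← R2 − (2)·R1: [0, -5, -8]
R3 ← R3 + (6/5)·R2: [0, 0, -33/5]
3 nonzero rows, so rank(B) = 3.
B has 3 columns; by rank–nullity, nullity = 3 − 3 = 0.

0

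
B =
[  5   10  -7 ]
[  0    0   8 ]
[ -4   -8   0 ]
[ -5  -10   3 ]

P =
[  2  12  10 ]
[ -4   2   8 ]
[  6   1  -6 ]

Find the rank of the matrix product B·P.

2

First compute BP:
[[-72,  73, 172],
 [ 48,   8, -48],
 [ 24, -64, -104],
 [ 48, -77, -148]]
Now row reduce the product.
R2 ← R2 + (2/3)·R1: [0, 170/3, 200/3]
R3 ← R3 + (1/3)·R1: [0, -119/3, -140/3]
R4 ← R4 + (2/3)·R1: [0, -85/3, -100/3]
R3 ← R3 + (7/10)·R2: [0, 0, 0]
R4 ← R4 + (1/2)·R2: [0, 0, 0]
2 nonzero rows, so rank(BP) = 2.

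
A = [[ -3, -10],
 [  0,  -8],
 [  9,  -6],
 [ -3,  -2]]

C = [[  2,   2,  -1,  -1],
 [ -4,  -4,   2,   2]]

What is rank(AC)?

First compute AC:
[[ 34,  34, -17, -17],
 [ 32,  32, -16, -16],
 [ 42,  42, -21, -21],
 [  2,   2,  -1,  -1]]
Now row reduce the product.
R2 ← R2 − (16/17)·R1: [0, 0, 0, 0]
R3 ← R3 − (21/17)·R1: [0, 0, 0, 0]
R4 ← R4 − (1/17)·R1: [0, 0, 0, 0]
1 nonzero row, so rank(AC) = 1.

1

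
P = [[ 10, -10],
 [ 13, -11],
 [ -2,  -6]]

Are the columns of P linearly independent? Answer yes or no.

yes

Row reduce P to echelon form.
R2 ← R2 − (13/10)·R1: [0, 2]
R3 ← R3 + (1/5)·R1: [0, -8]
R3 ← R3 + (4)·R2: [0, 0]
2 pivots among 2 columns.
Every column is a pivot column, so the columns are linearly independent.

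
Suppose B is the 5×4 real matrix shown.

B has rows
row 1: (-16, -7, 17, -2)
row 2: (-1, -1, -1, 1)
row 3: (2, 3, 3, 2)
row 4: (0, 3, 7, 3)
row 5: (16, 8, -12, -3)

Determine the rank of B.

Row reduce to echelon form.
R2 ← R2 − (1/16)·R1: [0, -9/16, -33/16, 9/8]
R3 ← R3 + (1/8)·R1: [0, 17/8, 41/8, 7/4]
R5 ← R5 + R1: [0, 1, 5, -5]
R3 ← R3 + (34/9)·R2: [0, 0, -8/3, 6]
R4 ← R4 + (16/3)·R2: [0, 0, -4, 9]
R5 ← R5 + (16/9)·R2: [0, 0, 4/3, -3]
R4 ← R4 − (3/2)·R3: [0, 0, 0, 0]
R5 ← R5 + (1/2)·R3: [0, 0, 0, 0]
Echelon form has 3 nonzero rows, so rank(B) = 3.

3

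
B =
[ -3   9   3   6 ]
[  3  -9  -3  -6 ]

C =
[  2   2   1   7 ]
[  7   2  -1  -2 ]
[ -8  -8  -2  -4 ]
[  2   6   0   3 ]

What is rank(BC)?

First compute BC:
[[ 45,  24, -18, -33],
 [-45, -24,  18,  33]]
Now row reduce the product.
R2 ← R2 + R1: [0, 0, 0, 0]
1 nonzero row, so rank(BC) = 1.

1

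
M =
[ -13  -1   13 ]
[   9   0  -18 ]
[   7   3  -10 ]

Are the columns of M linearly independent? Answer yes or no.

Row reduce M to echelon form.
R2 ← R2 + (9/13)·R1: [0, -9/13, -9]
R3 ← R3 + (7/13)·R1: [0, 32/13, -3]
R3 ← R3 + (32/9)·R2: [0, 0, -35]
3 pivots among 3 columns.
Every column is a pivot column, so the columns are linearly independent.

yes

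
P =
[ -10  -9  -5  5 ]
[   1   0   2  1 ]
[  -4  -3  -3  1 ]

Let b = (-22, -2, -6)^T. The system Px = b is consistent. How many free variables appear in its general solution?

Row reduce the augmented matrix [P | b].
R2 ← R2 + (1/10)·R1: [0, -9/10, 3/2, 3/2, -21/5]
R3 ← R3 − (2/5)·R1: [0, 3/5, -1, -1, 14/5]
R3 ← R3 + (2/3)·R2: [0, 0, 0, 0, 0]
The echelon form has 2 nonzero rows, and every pivot lies in the first 4 columns, so rank(P) = rank([P|b]) = 2.
The system is consistent.
Free variables = (unknowns) − (rank) = 4 − 2 = 2.

2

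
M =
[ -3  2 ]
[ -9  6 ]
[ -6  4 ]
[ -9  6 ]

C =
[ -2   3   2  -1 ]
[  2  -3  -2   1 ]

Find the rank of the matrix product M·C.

First compute MC:
[[ 10, -15, -10,   5],
 [ 30, -45, -30,  15],
 [ 20, -30, -20,  10],
 [ 30, -45, -30,  15]]
Now row reduce the product.
R2 ← R2 − (3)·R1: [0, 0, 0, 0]
R3 ← R3 − (2)·R1: [0, 0, 0, 0]
R4 ← R4 − (3)·R1: [0, 0, 0, 0]
1 nonzero row, so rank(MC) = 1.

1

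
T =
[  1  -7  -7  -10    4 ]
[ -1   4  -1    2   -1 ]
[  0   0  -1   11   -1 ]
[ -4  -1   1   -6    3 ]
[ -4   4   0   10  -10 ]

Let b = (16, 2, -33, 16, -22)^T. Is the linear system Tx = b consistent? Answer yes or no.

yes

Row reduce the augmented matrix [T | b].
R2 ← R2 + R1: [0, -3, -8, -8, 3, 18]
R4 ← R4 + (4)·R1: [0, -29, -27, -46, 19, 80]
R5 ← R5 + (4)·R1: [0, -24, -28, -30, 6, 42]
R4 ← R4 − (29/3)·R2: [0, 0, 151/3, 94/3, -10, -94]
R5 ← R5 − (8)·R2: [0, 0, 36, 34, -18, -102]
R4 ← R4 + (151/3)·R3: [0, 0, 0, 585, -181/3, -1755]
R5 ← R5 + (36)·R3: [0, 0, 0, 430, -54, -1290]
R5 ← R5 − (86/117)·R4: [0, 0, 0, 0, -3388/351, 0]
The echelon form has 5 nonzero rows, and every pivot lies in the first 5 columns, so rank(T) = rank([T|b]) = 5.
The system is consistent.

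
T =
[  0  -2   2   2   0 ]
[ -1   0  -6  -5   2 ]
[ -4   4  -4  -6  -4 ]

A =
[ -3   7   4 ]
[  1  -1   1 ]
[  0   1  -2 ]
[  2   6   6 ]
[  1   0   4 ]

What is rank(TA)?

3

First compute TA:
[[  2,  16,   6],
 [ -5, -43, -14],
 [  0, -72, -56]]
Now row reduce the product.
R2 ← R2 + (5/2)·R1: [0, -3, 1]
R3 ← R3 − (24)·R2: [0, 0, -80]
3 nonzero rows, so rank(TA) = 3.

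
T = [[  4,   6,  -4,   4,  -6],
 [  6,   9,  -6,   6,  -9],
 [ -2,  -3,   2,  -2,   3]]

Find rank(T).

Row reduce to echelon form.
R2 ← R2 − (3/2)·R1: [0, 0, 0, 0, 0]
R3 ← R3 + (1/2)·R1: [0, 0, 0, 0, 0]
Echelon form has 1 nonzero row, so rank(T) = 1.

1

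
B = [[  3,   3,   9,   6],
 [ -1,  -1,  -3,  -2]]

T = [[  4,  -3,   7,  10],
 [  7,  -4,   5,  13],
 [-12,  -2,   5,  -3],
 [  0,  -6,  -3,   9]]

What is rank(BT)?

1

First compute BT:
[[-75, -75,  63,  96],
 [ 25,  25, -21, -32]]
Now row reduce the product.
R2 ← R2 + (1/3)·R1: [0, 0, 0, 0]
1 nonzero row, so rank(BT) = 1.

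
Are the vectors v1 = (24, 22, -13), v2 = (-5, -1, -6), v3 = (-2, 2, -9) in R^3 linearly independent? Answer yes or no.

Form the matrix with these vectors as rows and row reduce.
R2 ← R2 + (5/24)·R1: [0, 43/12, -209/24]
R3 ← R3 + (1/12)·R1: [0, 23/6, -121/12]
R3 ← R3 − (46/43)·R2: [0, 0, -33/43]
3 nonzero rows, so the 3 vectors span a space of dimension 3.
Since 3 = 3, the vectors are linearly independent.

yes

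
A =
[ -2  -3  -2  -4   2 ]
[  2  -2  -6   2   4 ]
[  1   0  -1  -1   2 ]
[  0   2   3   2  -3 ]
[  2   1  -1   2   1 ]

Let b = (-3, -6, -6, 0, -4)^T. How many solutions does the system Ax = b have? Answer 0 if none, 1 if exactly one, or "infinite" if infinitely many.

Row reduce the augmented matrix [A | b].
R2 ← R2 + R1: [0, -5, -8, -2, 6, -9]
R3 ← R3 + (1/2)·R1: [0, -3/2, -2, -3, 3, -15/2]
R5 ← R5 + R1: [0, -2, -3, -2, 3, -7]
R3 ← R3 − (3/10)·R2: [0, 0, 2/5, -12/5, 6/5, -24/5]
R4 ← R4 + (2/5)·R2: [0, 0, -1/5, 6/5, -3/5, -18/5]
R5 ← R5 − (2/5)·R2: [0, 0, 1/5, -6/5, 3/5, -17/5]
R4 ← R4 + (1/2)·R3: [0, 0, 0, 0, 0, -6]
R5 ← R5 − (1/2)·R3: [0, 0, 0, 0, 0, -1]
R5 ← R5 − (1/6)·R4: [0, 0, 0, 0, 0, 0]
The echelon form has 4 nonzero rows; the last pivot sits in the augmented column, so rank(A) = 3 but rank([A|b]) = 4.
Since the ranks differ, the system is inconsistent.
It has no solutions.

0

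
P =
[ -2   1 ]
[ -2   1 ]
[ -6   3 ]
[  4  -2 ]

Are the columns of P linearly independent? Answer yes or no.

Row reduce P to echelon form.
R2 ← R2 − R1: [0, 0]
R3 ← R3 − (3)·R1: [0, 0]
R4 ← R4 + (2)·R1: [0, 0]
1 pivot among 2 columns.
Only 1 < 2 pivot columns, so the columns are linearly dependent.

no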